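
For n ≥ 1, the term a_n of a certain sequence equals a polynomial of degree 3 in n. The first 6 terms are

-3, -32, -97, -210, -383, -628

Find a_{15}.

-8053

1st diffs: -29, -65, -113, -173, -245.
2nd diffs: -36, -48, -60, -72.
3rd diffs: -12, -12, -12 (constant).
Newton forward-difference form: a_n = -3 + (-29)·C(n-1,1) + (-36)·C(n-1,2) + (-12)·C(n-1,3).
At n = 15: n-1 = 14, so a_{15} = -3 - 406 - 3276 - 4368 = -8053.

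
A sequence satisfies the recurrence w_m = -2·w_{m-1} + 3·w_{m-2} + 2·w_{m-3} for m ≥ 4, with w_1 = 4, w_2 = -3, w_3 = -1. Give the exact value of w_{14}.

Applying the relation repeatedly:
w_4 = 1  w_5 = -11  w_6 = 23  …  w_{11} = -4605  w_{12} = 12905  w_{13} = -36379  w_{14} = 102263.

102263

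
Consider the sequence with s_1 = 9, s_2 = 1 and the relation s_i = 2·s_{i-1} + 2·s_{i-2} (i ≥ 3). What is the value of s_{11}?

50752

Iterate the recurrence:
s_3 = 20, s_4 = 42, s_5 = 124, s_6 = 332, s_7 = 912, s_8 = 2488, s_9 = 6800, s_{10} = 18576, s_{11} = 50752.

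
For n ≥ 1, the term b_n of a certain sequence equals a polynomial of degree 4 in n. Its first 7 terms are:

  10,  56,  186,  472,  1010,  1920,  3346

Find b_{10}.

12520

1st diffs: 46, 130, 286, 538, 910, 1426.
2nd diffs: 84, 156, 252, 372, 516.
3rd diffs: 72, 96, 120, 144.
4th diffs: 24, 24, 24 (constant).
So b_n = n^4 + 2n^3 + 5n^2 + 2n.
Evaluating at n = 10 gives b_{10} = 12520.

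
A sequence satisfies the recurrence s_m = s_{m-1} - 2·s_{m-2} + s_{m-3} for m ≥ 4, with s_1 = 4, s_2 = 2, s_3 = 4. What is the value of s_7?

Step forward from the initial values:
s_4 = 4;  s_5 = -2;  s_6 = -6;  s_7 = 2.

2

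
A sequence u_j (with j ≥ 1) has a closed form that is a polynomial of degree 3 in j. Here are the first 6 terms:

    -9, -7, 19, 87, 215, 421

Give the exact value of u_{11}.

3251

1st diffs: 2, 26, 68, 128, 206.
2nd diffs: 24, 42, 60, 78.
3rd diffs: 18, 18, 18 (constant).
Newton forward-difference form: u_j = -9 + 2·C(j-1,1) + 24·C(j-1,2) + 18·C(j-1,3).
At j = 11: j-1 = 10, so u_{11} = -9 + 20 + 1080 + 2160 = 3251.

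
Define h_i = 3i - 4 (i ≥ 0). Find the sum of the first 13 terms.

Over i = 0..12: Σi = 78.
Total = (3)·78 + (-4)·13 = 182.

182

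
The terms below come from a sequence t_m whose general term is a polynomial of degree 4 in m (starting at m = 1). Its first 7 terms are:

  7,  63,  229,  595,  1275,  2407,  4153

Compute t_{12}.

29443

1st diffs: 56, 166, 366, 680, 1132, 1746.
2nd diffs: 110, 200, 314, 452, 614.
3rd diffs: 90, 114, 138, 162.
4th diffs: 24, 24, 24 (constant).
So t_m = m^4 + 5m^3 + 6m - 5.
Evaluating at m = 12 gives t_{12} = 29443.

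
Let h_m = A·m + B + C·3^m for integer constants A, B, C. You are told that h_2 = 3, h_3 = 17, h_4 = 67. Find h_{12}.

At m = 2, 3, 4: 2A + B + 9C = 3; 3A + B + 27C = 17; 4A + B + 81C = 67.
Subtracting the first from the second: A + 18C = 14.
Subtracting the second from the third: A + 54C = 50.
Solving: C = 1, A = -4, then B = 2.
Hence h_{12} = -4·12 + 2 + 1·531441 = 531395.

531395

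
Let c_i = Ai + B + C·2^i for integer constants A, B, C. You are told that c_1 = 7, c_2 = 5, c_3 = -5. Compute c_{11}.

The three given values yield: A + B + 2C = 7; 2A + B + 4C = 5; 3A + B + 8C = -5.
Subtracting the first from the second: A + 2C = -2.
Subtracting the second from the third: A + 4C = -10.
Solving: C = -4, A = 6, then B = 9.
Hence c_{11} = 6·11 + 9 + (-4)·2048 = -8117.

-8117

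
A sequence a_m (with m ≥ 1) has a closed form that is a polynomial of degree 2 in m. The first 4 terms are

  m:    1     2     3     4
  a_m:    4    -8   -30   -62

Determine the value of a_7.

1st diffs: -12, -22, -32.
2nd diffs: -10, -10 (constant).
Newton forward-difference form: a_m = 4 + (-12)·C(m-1,1) + (-10)·C(m-1,2).
At m = 7: m-1 = 6, so a_7 = 4 - 72 - 150 = -218.

-218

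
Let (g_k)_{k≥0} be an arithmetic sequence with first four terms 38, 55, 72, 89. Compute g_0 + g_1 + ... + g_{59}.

Common difference d = 17.
g_k = 38 + (k - 0)·17.
g_{59} = 1041; S = 60·(38 + 1041)/2 = 32370.

32370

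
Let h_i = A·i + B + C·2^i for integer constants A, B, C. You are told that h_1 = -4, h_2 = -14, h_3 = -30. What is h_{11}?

-6182

Write the equations: A + B + 2C = -4; 2A + B + 4C = -14; 3A + B + 8C = -30.
Subtracting the first from the second: A + 2C = -10.
Subtracting the second from the third: A + 4C = -16.
Solving: C = -3, A = -4, then B = 6.
So h_i = -4·i + 6 + (-3)·2^i; at i=11 this is -6182.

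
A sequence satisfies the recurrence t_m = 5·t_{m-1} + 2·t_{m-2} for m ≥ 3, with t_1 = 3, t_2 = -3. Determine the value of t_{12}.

t_3 = -9  t_4 = -51  t_5 = -273  t_6 = -1467  t_7 = -7881  t_8 = -42339  t_9 = -227457  t_{10} = -1221963  t_{11} = -6564729  t_{12} = -35267571.

-35267571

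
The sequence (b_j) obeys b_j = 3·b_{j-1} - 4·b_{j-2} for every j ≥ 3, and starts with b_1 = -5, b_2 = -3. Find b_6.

b_3 = 11; b_4 = 45; b_5 = 91; b_6 = 93.

93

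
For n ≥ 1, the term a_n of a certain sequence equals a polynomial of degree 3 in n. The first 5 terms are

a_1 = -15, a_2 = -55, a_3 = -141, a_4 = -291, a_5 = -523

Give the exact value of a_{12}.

1st diffs: -40, -86, -150, -232.
2nd diffs: -46, -64, -82.
3rd diffs: -18, -18 (constant).
So a_n = -3n^3 - 5n^2 - 4n - 3.
Evaluating at n = 12 gives a_{12} = -5955.

-5955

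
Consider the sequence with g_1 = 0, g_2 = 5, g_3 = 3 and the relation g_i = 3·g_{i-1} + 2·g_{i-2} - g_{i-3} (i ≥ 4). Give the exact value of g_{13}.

1312123

g_4 = 19;  g_5 = 58;  g_6 = 209;  g_7 = 724;  g_8 = 2532;  g_9 = 8835;  g_{10} = 30845;  g_{11} = 107673;  g_{12} = 375874;  g_{13} = 1312123.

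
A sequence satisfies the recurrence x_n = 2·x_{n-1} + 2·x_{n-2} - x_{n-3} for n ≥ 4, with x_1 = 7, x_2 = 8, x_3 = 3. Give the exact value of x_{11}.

9852

x_4 = 15; x_5 = 28; x_6 = 83; x_7 = 207; x_8 = 552; x_9 = 1435; x_{10} = 3767; x_{11} = 9852.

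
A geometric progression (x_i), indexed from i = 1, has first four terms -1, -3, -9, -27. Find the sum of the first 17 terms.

Common ratio r = 3.
x_i = (-1)·3^(i-1).
S = (-1)·(3^17 - 1)/(3 - 1) = (-1)·(129140163 - 1)/(2) = -64570081.

-64570081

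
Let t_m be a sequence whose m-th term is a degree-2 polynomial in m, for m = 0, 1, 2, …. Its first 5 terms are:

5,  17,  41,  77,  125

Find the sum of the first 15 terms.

6795

1st diffs: 12, 24, 36, 48.
2nd diffs: 12, 12, 12 (constant).
Newton forward-difference form: t_m = 5 + 12·C(m,1) + 12·C(m,2).
Continuing: …, 185, 257, 341, 437, …, t_{14} = 1265.
Summing m = 0..14 (15 terms) gives 6795.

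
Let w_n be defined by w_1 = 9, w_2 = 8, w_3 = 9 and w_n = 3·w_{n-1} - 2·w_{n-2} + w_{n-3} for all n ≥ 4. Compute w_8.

643

Iterate the recurrence:
w_4 = 20;  w_5 = 50;  w_6 = 119;  w_7 = 277;  w_8 = 643.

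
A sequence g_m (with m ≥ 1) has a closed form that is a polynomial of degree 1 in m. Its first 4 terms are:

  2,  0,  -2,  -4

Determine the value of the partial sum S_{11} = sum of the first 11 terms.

-88

1st diffs: -2, -2, -2 (constant).
So g_m = -2m + 4.
Continuing: …, -6, -8, -10, -12, …, g_{11} = -18.
Summing m = 1..11 (11 terms) gives -88.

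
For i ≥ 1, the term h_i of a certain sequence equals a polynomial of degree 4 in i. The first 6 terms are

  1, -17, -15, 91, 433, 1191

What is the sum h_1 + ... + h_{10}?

31336

1st diffs: -18, 2, 106, 342, 758.
2nd diffs: 20, 104, 236, 416.
3rd diffs: 84, 132, 180.
4th diffs: 48, 48 (constant).
Newton forward-difference form: h_i = 1 + (-18)·C(i-1,1) + 20·C(i-1,2) + 84·C(i-1,3) + 48·C(i-1,4).
Continuing: 2593, 4915, 8481, 13663.
Summing i = 1..10 (10 terms) gives 31336.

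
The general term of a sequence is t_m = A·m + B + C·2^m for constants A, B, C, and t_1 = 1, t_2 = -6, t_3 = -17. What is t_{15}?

-65573

Write the equations: A + B + 2C = 1; 2A + B + 4C = -6; 3A + B + 8C = -17.
Subtracting the first from the second: A + 2C = -7.
Subtracting the second from the third: A + 4C = -11.
Solving: C = -2, A = -3, then B = 8.
So t_m = -3·m + 8 + (-2)·2^m; at m=15 this is -65573.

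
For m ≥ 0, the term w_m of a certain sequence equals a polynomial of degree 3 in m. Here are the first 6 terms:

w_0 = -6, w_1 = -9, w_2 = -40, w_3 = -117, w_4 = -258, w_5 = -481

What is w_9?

-2553

1st diffs: -3, -31, -77, -141, -223.
2nd diffs: -28, -46, -64, -82.
3rd diffs: -18, -18, -18 (constant).
Newton forward-difference form: w_m = -6 + (-3)·C(m,1) + (-28)·C(m,2) + (-18)·C(m,3).
At m = 9: m = 9, so w_9 = -6 - 27 - 1008 - 1512 = -2553.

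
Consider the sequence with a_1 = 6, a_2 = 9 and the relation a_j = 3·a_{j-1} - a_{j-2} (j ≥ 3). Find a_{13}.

Compute successive terms:
a_3 = 21;  a_4 = 54;  a_5 = 141;  …;  a_{10} = 17334;  a_{11} = 45381;  a_{12} = 118809;  a_{13} = 311046.

311046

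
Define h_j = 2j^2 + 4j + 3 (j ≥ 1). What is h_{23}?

1153

h_{23} = 2·23^2 + 4·23 + 3 = 1153.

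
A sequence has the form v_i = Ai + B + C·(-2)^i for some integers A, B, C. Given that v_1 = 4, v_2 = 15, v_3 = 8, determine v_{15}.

Plug in i = 1, 2, 3: A + B - 2C = 4; 2A + B + 4C = 15; 3A + B - 8C = 8.
Subtracting the first from the second: A + 6C = 11.
Subtracting the second from the third: A - 12C = -7.
Solving: C = 1, A = 5, then B = 1.
Hence v_{15} = 5·15 + 1 + 1·(-32768) = -32692.

-32692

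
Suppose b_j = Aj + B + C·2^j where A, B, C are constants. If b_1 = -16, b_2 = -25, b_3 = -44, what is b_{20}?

-5242867

Write the equations: A + B + 2C = -16; 2A + B + 4C = -25; 3A + B + 8C = -44.
Subtracting the first from the second: A + 2C = -9.
Subtracting the second from the third: A + 4C = -19.
Solving: C = -5, A = 1, then B = -7.
Therefore b_{20} = 20 + (-7) + (-5)·1048576 = -5242867.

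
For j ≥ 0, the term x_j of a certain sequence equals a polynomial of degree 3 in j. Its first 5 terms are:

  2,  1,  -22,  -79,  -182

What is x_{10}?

1st diffs: -1, -23, -57, -103.
2nd diffs: -22, -34, -46.
3rd diffs: -12, -12 (constant).
So x_j = -2j^3 - 5j^2 + 6j + 2.
Evaluating at j = 10 gives x_{10} = -2438.

-2438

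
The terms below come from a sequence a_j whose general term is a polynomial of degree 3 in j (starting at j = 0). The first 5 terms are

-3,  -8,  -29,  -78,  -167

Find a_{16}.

1st diffs: -5, -21, -49, -89.
2nd diffs: -16, -28, -40.
3rd diffs: -12, -12 (constant).
So a_j = -2j^3 - 2j^2 - j - 3.
Evaluating at j = 16 gives a_{16} = -8723.

-8723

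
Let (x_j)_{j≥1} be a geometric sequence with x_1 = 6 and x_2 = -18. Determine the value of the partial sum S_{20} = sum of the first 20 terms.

-5230176600

Common ratio r = -3.
x_j = 6·(-3)^(j-1).
S = 6·((-3)^20 - 1)/(-3 - 1) = 6·(3486784401 - 1)/(-4) = -5230176600.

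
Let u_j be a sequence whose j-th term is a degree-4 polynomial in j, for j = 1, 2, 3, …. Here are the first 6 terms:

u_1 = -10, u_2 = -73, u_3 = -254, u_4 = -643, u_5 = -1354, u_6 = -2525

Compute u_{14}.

-52933

1st diffs: -63, -181, -389, -711, -1171.
2nd diffs: -118, -208, -322, -460.
3rd diffs: -90, -114, -138.
4th diffs: -24, -24 (constant).
Newton forward-difference form: u_j = -10 + (-63)·C(j-1,1) + (-118)·C(j-1,2) + (-90)·C(j-1,3) + (-24)·C(j-1,4).
At j = 14: j-1 = 13, so u_{14} = -10 - 819 - 9204 - 25740 - 17160 = -52933.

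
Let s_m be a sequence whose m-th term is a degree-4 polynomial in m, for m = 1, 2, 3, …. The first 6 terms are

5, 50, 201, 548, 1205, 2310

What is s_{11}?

21065

1st diffs: 45, 151, 347, 657, 1105.
2nd diffs: 106, 196, 310, 448.
3rd diffs: 90, 114, 138.
4th diffs: 24, 24 (constant).
So s_m = m^4 + 5m^3 - 2m^2 + m.
Evaluating at m = 11 gives s_{11} = 21065.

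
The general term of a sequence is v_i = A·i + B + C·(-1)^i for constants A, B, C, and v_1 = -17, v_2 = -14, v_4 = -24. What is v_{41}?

-217

The three given values yield: A + B - C = -17; 2A + B + C = -14; 4A + B + C = -24.
Subtracting the first from the second: A + 2C = 3.
Subtracting the second from the third: 2A = -10.
Solving: C = 4, A = -5, then B = -8.
Therefore v_{41} = -205 + (-8) + 4·(-1) = -217.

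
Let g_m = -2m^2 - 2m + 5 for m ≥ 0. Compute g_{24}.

g_{24} = -2·24^2 - 2·24 + 5 = -1195.

-1195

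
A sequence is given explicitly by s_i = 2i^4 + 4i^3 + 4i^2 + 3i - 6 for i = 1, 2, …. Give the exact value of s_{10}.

s_{10} = 2·10^4 + 4·10^3 + 4·10^2 + 3·10 - 6 = 24424.

24424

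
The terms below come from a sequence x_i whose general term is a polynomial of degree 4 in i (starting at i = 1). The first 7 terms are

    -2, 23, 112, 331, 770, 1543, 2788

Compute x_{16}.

69883

1st diffs: 25, 89, 219, 439, 773, 1245.
2nd diffs: 64, 130, 220, 334, 472.
3rd diffs: 66, 90, 114, 138.
4th diffs: 24, 24, 24 (constant).
Newton forward-difference form: x_i = -2 + 25·C(i-1,1) + 64·C(i-1,2) + 66·C(i-1,3) + 24·C(i-1,4).
At i = 16: i-1 = 15, so x_{16} = -2 + 375 + 6720 + 30030 + 32760 = 69883.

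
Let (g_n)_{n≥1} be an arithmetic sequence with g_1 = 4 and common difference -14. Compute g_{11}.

-136

g_n = 4 + (n - 1)·(-14).
g_{11} = 4 + 10·(-14) = -136.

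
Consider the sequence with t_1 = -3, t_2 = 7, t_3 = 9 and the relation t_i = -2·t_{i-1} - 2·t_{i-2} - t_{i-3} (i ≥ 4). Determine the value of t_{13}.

Applying the relation repeatedly:
t_4 = -29, t_5 = 33, t_6 = -17, t_7 = -3, t_8 = 7, t_9 = 9, t_{10} = -29, t_{11} = 33, t_{12} = -17, t_{13} = -3.

-3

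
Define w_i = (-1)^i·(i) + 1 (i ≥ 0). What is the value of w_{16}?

(-1)^16 = 1; i at i=16 is 16; so w_{16} = 17.

17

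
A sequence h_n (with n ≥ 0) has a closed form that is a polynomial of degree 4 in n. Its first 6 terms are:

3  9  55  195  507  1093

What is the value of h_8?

1st diffs: 6, 46, 140, 312, 586.
2nd diffs: 40, 94, 172, 274.
3rd diffs: 54, 78, 102.
4th diffs: 24, 24 (constant).
Newton forward-difference form: h_n = 3 + 6·C(n,1) + 40·C(n,2) + 54·C(n,3) + 24·C(n,4).
At n = 8: n = 8, so h_8 = 3 + 48 + 1120 + 3024 + 1680 = 5875.

5875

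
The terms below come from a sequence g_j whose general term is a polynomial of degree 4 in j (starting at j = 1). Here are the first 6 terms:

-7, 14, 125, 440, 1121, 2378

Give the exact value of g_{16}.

1st diffs: 21, 111, 315, 681, 1257.
2nd diffs: 90, 204, 366, 576.
3rd diffs: 114, 162, 210.
4th diffs: 48, 48 (constant).
So g_j = 2j^4 - j^3 + j^2 - 5j - 4.
Evaluating at j = 16 gives g_{16} = 127148.

127148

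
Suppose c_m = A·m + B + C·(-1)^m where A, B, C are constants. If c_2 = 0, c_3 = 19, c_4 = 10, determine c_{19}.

At m = 2, 3, 4: 2A + B + C = 0; 3A + B - C = 19; 4A + B + C = 10.
Subtracting the first from the second: A - 2C = 19.
Subtracting the second from the third: A + 2C = -9.
Solving: C = -7, A = 5, then B = -3.
Therefore c_{19} = 95 + (-3) + (-7)·(-1) = 99.

99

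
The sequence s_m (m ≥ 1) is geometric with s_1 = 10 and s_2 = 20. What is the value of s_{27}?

Common ratio r = 2.
s_m = 10·2^(m-1).
s_{27} = 10·2^26 = 671088640.

671088640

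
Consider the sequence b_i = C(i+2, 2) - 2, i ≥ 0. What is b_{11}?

76

C(13, 2) = 78, so b_{11} = 76.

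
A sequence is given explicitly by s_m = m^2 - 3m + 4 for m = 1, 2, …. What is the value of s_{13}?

134

s_{13} = 1·13^2 - 3·13 + 4 = 134.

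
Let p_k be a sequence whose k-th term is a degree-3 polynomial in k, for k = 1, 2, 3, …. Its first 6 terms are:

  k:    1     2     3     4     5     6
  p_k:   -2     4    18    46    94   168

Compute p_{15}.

1st diffs: 6, 14, 28, 48, 74.
2nd diffs: 8, 14, 20, 26.
3rd diffs: 6, 6, 6 (constant).
Newton forward-difference form: p_k = -2 + 6·C(k-1,1) + 8·C(k-1,2) + 6·C(k-1,3).
At k = 15: k-1 = 14, so p_{15} = -2 + 84 + 728 + 2184 = 2994.

2994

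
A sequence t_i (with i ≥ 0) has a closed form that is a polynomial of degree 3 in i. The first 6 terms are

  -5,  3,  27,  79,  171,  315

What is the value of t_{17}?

10467

1st diffs: 8, 24, 52, 92, 144.
2nd diffs: 16, 28, 40, 52.
3rd diffs: 12, 12, 12 (constant).
Newton forward-difference form: t_i = -5 + 8·C(i,1) + 16·C(i,2) + 12·C(i,3).
At i = 17: i = 17, so t_{17} = -5 + 136 + 2176 + 8160 = 10467.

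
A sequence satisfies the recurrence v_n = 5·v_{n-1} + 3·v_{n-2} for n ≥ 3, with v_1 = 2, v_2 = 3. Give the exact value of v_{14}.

Applying the relation repeatedly:
v_3 = 21; v_4 = 114; v_5 = 633; …; v_{11} = 18324561; v_{12} = 101543379; v_{13} = 562690578; v_{14} = 3118083027.

3118083027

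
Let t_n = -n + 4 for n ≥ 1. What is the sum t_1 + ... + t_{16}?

Over n = 1..16: Σn = 136.
Total = (-1)·136 + (4)·16 = -72.

-72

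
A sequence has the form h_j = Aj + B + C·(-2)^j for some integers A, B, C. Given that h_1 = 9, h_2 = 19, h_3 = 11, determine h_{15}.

At j = 1, 2, 3: A + B - 2C = 9; 2A + B + 4C = 19; 3A + B - 8C = 11.
Subtracting the first from the second: A + 6C = 10.
Subtracting the second from the third: A - 12C = -8.
Solving: C = 1, A = 4, then B = 7.
So h_j = 4·j + 7 + 1·(-2)^j; at j=15 this is -32701.

-32701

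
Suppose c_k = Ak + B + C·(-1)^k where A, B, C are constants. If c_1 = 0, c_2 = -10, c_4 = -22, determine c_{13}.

-72

At k = 1, 2, 4: A + B - C = 0; 2A + B + C = -10; 4A + B + C = -22.
Subtracting the first from the second: A + 2C = -10.
Subtracting the second from the third: 2A = -12.
Solving: C = -2, A = -6, then B = 4.
Hence c_{13} = -6·13 + 4 + (-2)·(-1) = -72.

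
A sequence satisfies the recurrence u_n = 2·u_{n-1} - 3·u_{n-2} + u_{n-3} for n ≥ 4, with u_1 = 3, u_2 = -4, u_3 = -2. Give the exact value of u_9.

-52

Compute successive terms:
u_4 = 11; u_5 = 24; u_6 = 13; u_7 = -35; u_8 = -85; u_9 = -52.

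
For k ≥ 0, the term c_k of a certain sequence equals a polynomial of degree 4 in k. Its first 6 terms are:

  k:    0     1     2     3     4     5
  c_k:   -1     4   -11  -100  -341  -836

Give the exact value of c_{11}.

1st diffs: 5, -15, -89, -241, -495.
2nd diffs: -20, -74, -152, -254.
3rd diffs: -54, -78, -102.
4th diffs: -24, -24 (constant).
So c_k = -k^4 - 3k^3 + 6k^2 + 3k - 1.
Evaluating at k = 11 gives c_{11} = -17876.

-17876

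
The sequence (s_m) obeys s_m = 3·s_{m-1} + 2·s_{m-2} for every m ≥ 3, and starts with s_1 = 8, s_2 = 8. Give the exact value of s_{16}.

570181384

Step forward from the initial values:
s_3 = 40;  s_4 = 136;  s_5 = 488;  …;  s_{13} = 12621032;  s_{14} = 44950472;  s_{15} = 160093480;  s_{16} = 570181384.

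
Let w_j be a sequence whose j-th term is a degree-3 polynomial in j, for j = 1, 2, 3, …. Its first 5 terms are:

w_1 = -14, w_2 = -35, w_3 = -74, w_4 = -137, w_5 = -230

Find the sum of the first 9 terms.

-3150

1st diffs: -21, -39, -63, -93.
2nd diffs: -18, -24, -30.
3rd diffs: -6, -6 (constant).
Newton forward-difference form: w_j = -14 + (-21)·C(j-1,1) + (-18)·C(j-1,2) + (-6)·C(j-1,3).
Continuing: -359, -530, -749, -1022.
Summing j = 1..9 (9 terms) gives -3150.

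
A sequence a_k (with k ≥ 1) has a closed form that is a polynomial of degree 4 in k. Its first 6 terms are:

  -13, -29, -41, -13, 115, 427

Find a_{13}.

1st diffs: -16, -12, 28, 128, 312.
2nd diffs: 4, 40, 100, 184.
3rd diffs: 36, 60, 84.
4th diffs: 24, 24 (constant).
So a_k = k^4 - 4k^3 + k^2 - 6k - 5.
Evaluating at k = 13 gives a_{13} = 19859.

19859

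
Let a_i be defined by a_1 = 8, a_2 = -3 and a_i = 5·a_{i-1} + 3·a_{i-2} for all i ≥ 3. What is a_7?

Iterate the recurrence:
a_3 = 9  a_4 = 36  a_5 = 207  a_6 = 1143  a_7 = 6336.

6336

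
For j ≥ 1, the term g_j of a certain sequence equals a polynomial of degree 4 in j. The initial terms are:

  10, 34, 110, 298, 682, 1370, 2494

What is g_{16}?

65890

1st diffs: 24, 76, 188, 384, 688, 1124.
2nd diffs: 52, 112, 196, 304, 436.
3rd diffs: 60, 84, 108, 132.
4th diffs: 24, 24, 24 (constant).
So g_j = j^4 + j^2 + 6j + 2.
Evaluating at j = 16 gives g_{16} = 65890.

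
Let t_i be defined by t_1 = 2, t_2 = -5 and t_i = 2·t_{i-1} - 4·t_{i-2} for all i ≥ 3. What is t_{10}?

t_3 = -18; t_4 = -16; t_5 = 40; t_6 = 144; t_7 = 128; t_8 = -320; t_9 = -1152; t_{10} = -1024.

-1024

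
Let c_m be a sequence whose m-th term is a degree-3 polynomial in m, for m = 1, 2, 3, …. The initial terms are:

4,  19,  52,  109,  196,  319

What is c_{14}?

3319

1st diffs: 15, 33, 57, 87, 123.
2nd diffs: 18, 24, 30, 36.
3rd diffs: 6, 6, 6 (constant).
So c_m = m^3 + 3m^2 - m + 1.
Evaluating at m = 14 gives c_{14} = 3319.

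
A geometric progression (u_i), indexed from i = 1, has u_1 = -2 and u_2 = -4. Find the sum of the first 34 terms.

-34359738366

Common ratio r = 2.
u_i = (-2)·2^(i-1).
S = (-2)·(2^34 - 1)/(2 - 1) = (-2)·(17179869184 - 1)/(1) = -34359738366.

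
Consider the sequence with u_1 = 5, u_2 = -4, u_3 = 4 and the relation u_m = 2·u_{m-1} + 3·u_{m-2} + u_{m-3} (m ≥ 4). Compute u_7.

Applying the relation repeatedly:
u_4 = 1  u_5 = 10  u_6 = 27  u_7 = 85.

85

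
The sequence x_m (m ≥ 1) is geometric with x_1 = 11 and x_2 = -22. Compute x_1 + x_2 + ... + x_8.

-935

Common ratio r = -2.
x_m = 11·(-2)^(m-1).
S = 11·((-2)^8 - 1)/(-2 - 1) = 11·(256 - 1)/(-3) = -935.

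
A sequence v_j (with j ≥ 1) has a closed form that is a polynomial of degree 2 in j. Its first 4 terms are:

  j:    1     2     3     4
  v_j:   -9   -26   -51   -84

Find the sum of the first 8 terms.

-996

1st diffs: -17, -25, -33.
2nd diffs: -8, -8 (constant).
So v_j = -4j^2 - 5j.
Continuing: -125, -174, -231, -296.
Summing j = 1..8 (8 terms) gives -996.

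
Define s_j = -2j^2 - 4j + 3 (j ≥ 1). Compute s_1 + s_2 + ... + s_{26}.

-13728

Over j = 1..26: Σj = 351, Σj² = 6201.
Total = (-2)·6201 + (-4)·351 + (3)·26 = -13728.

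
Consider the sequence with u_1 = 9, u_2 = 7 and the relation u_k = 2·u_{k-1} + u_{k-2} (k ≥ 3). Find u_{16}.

Step forward from the initial values:
u_3 = 23, u_4 = 53, u_5 = 129, …, u_{13} = 148689, u_{14} = 358967, u_{15} = 866623, u_{16} = 2092213.

2092213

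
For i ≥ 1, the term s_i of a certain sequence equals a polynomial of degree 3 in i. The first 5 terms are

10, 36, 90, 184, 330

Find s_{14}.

1st diffs: 26, 54, 94, 146.
2nd diffs: 28, 40, 52.
3rd diffs: 12, 12 (constant).
Newton forward-difference form: s_i = 10 + 26·C(i-1,1) + 28·C(i-1,2) + 12·C(i-1,3).
At i = 14: i-1 = 13, so s_{14} = 10 + 338 + 2184 + 3432 = 5964.

5964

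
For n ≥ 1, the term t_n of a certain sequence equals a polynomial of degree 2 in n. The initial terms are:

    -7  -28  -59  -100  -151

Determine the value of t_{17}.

-1543

1st diffs: -21, -31, -41, -51.
2nd diffs: -10, -10, -10 (constant).
Newton forward-difference form: t_n = -7 + (-21)·C(n-1,1) + (-10)·C(n-1,2).
At n = 17: n-1 = 16, so t_{17} = -7 - 336 - 1200 = -1543.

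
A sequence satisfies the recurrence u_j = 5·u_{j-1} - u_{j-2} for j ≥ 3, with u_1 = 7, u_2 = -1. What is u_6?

Applying the relation repeatedly:
u_3 = -12, u_4 = -59, u_5 = -283, u_6 = -1356.

-1356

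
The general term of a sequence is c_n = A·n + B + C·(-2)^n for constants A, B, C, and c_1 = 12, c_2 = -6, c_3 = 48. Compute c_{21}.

Plug in n = 1, 2, 3: A + B - 2C = 12; 2A + B + 4C = -6; 3A + B - 8C = 48.
Subtracting the first from the second: A + 6C = -18.
Subtracting the second from the third: A - 12C = 54.
Solving: C = -4, A = 6, then B = -2.
Therefore c_{21} = 126 + (-2) + (-4)·(-2097152) = 8388732.

8388732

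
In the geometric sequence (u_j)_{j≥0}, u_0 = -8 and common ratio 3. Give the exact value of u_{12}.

u_j = (-8)·3^(j-0).
u_{12} = (-8)·3^12 = -4251528.

-4251528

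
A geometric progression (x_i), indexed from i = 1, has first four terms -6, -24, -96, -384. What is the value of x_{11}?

-6291456

Common ratio r = 4.
x_i = (-6)·4^(i-1).
x_{11} = (-6)·4^10 = -6291456.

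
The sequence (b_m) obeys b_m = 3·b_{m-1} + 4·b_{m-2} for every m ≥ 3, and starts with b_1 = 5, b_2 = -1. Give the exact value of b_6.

Iterate the recurrence:
b_3 = 17, b_4 = 47, b_5 = 209, b_6 = 815.
(Characteristic roots are 4 and -1.)

815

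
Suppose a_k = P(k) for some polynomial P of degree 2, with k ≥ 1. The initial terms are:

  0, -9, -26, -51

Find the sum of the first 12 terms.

-2354

1st diffs: -9, -17, -25.
2nd diffs: -8, -8 (constant).
Newton forward-difference form: a_k = (-9)·C(k-1,1) + (-8)·C(k-1,2).
Continuing: …, -84, -125, -174, -231, …, a_{12} = -539.
Summing k = 1..12 (12 terms) gives -2354.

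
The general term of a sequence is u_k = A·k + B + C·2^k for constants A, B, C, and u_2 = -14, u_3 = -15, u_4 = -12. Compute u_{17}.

The three given values yield: 2A + B + 4C = -14; 3A + B + 8C = -15; 4A + B + 16C = -12.
Subtracting the first from the second: A + 4C = -1.
Subtracting the second from the third: A + 8C = 3.
Solving: C = 1, A = -5, then B = -8.
Therefore u_{17} = -85 + (-8) + 1·131072 = 130979.

130979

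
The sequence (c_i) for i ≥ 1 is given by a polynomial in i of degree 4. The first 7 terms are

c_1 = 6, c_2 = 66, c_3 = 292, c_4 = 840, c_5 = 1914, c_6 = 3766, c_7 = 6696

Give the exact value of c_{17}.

1st diffs: 60, 226, 548, 1074, 1852, 2930.
2nd diffs: 166, 322, 526, 778, 1078.
3rd diffs: 156, 204, 252, 300.
4th diffs: 48, 48, 48 (constant).
So c_i = 2i^4 + 6i^3 - 3i^2 - 3i + 4.
Evaluating at i = 17 gives c_{17} = 195606.

195606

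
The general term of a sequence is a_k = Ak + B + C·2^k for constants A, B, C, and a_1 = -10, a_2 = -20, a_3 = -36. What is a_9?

-1572

At k = 1, 2, 3: A + B + 2C = -10; 2A + B + 4C = -20; 3A + B + 8C = -36.
Subtracting the first from the second: A + 2C = -10.
Subtracting the second from the third: A + 4C = -16.
Solving: C = -3, A = -4, then B = 0.
So a_k = -4·k + 0 + (-3)·2^k; at k=9 this is -1572.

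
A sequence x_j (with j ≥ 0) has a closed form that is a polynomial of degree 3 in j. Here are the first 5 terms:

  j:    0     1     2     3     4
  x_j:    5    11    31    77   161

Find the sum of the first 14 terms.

17724

1st diffs: 6, 20, 46, 84.
2nd diffs: 14, 26, 38.
3rd diffs: 12, 12 (constant).
So x_j = 2j^3 + j^2 + 3j + 5.
Continuing: …, 295, 491, 761, 1117, …, x_{13} = 4607.
Summing j = 0..13 (14 terms) gives 17724.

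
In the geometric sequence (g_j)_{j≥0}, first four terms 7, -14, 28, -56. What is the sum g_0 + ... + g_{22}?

19573421

Common ratio r = -2.
g_j = 7·(-2)^(j-0).
S = 7·((-2)^23 - 1)/(-2 - 1) = 7·(-8388608 - 1)/(-3) = 19573421.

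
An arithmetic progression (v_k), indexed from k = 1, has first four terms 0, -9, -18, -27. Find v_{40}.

-351

Common difference d = -9.
v_k = 0 + (k - 1)·(-9).
v_{40} = 0 + 39·(-9) = -351.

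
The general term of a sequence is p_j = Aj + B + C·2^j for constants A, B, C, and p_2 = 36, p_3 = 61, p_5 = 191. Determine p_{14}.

Write the equations: 2A + B + 4C = 36; 3A + B + 8C = 61; 5A + B + 32C = 191.
Subtracting the first from the second: A + 4C = 25.
Subtracting the second from the third: 2A + 24C = 130.
Solving: C = 5, A = 5, then B = 6.
So p_j = 5·j + 6 + 5·2^j; at j=14 this is 81996.

81996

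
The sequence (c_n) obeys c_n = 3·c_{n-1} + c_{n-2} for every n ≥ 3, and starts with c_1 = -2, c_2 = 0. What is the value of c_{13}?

c_3 = -2, c_4 = -6, c_5 = -20, …, c_{10} = -7854, c_{11} = -25940, c_{12} = -85674, c_{13} = -282962.

-282962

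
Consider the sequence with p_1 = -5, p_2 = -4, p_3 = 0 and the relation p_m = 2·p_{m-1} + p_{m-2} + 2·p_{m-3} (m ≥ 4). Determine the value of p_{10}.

-4438

p_4 = -14;  p_5 = -36;  p_6 = -86;  p_7 = -236;  p_8 = -630;  p_9 = -1668;  p_{10} = -4438.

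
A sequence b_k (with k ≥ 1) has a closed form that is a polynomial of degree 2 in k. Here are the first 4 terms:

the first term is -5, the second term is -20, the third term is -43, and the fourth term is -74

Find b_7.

-215

1st diffs: -15, -23, -31.
2nd diffs: -8, -8 (constant).
Newton forward-difference form: b_k = -5 + (-15)·C(k-1,1) + (-8)·C(k-1,2).
At k = 7: k-1 = 6, so b_7 = -5 - 90 - 120 = -215.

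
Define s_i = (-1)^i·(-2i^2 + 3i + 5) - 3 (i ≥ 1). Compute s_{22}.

(-1)^22 = 1; -2i^2 + 3i + 5 at i=22 is -897; so s_{22} = -900.

-900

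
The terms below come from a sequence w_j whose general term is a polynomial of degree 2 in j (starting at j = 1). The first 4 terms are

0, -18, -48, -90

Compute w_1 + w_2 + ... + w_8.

-1176

1st diffs: -18, -30, -42.
2nd diffs: -12, -12 (constant).
So w_j = -6j^2 + 6.
Continuing: -144, -210, -288, -378.
Summing j = 1..8 (8 terms) gives -1176.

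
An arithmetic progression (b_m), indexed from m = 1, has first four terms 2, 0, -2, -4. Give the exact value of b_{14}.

Common difference d = -2.
b_m = 2 + (m - 1)·(-2).
b_{14} = 2 + 13·(-2) = -24.

-24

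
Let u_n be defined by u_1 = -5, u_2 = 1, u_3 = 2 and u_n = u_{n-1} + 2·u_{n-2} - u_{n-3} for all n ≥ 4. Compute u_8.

u_4 = 9, u_5 = 12, u_6 = 28, u_7 = 43, u_8 = 87.

87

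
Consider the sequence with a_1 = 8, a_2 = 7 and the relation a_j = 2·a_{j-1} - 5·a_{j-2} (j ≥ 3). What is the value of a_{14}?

Compute successive terms:
a_3 = -26  a_4 = -87  a_5 = -44  …  a_{11} = 3454  a_{12} = 53073  a_{13} = 88876  a_{14} = -87613.

-87613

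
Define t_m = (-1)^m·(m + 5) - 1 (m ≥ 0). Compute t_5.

-11

(-1)^5 = -1; m + 5 at m=5 is 10; so t_5 = -11.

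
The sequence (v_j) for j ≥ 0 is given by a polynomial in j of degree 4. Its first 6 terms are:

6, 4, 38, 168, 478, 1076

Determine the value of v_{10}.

1st diffs: -2, 34, 130, 310, 598.
2nd diffs: 36, 96, 180, 288.
3rd diffs: 60, 84, 108.
4th diffs: 24, 24 (constant).
So v_j = j^4 + 4j^3 - j^2 - 6j + 6.
Evaluating at j = 10 gives v_{10} = 13846.

13846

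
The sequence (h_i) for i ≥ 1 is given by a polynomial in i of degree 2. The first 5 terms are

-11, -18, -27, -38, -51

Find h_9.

-123

1st diffs: -7, -9, -11, -13.
2nd diffs: -2, -2, -2 (constant).
So h_i = -i^2 - 4i - 6.
Evaluating at i = 9 gives h_9 = -123.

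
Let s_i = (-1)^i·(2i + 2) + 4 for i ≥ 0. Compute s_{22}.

50

(-1)^22 = 1; 2i + 2 at i=22 is 46; so s_{22} = 50.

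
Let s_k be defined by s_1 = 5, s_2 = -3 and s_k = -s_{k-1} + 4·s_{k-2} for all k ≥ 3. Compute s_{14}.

-535083

Iterate the recurrence:
s_3 = 23, s_4 = -35, s_5 = 127, …, s_{11} = 32087, s_{12} = -81347, s_{13} = 209695, s_{14} = -535083.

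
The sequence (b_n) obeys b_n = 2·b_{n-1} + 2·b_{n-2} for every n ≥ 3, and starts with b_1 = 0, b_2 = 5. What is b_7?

600

Applying the relation repeatedly:
b_3 = 10, b_4 = 30, b_5 = 80, b_6 = 220, b_7 = 600.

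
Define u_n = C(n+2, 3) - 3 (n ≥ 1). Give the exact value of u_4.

C(6, 3) = 20, so u_4 = 17.

17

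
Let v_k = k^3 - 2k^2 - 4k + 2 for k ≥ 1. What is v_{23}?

11019

v_{23} = 1·23^3 - 2·23^2 - 4·23 + 2 = 11019.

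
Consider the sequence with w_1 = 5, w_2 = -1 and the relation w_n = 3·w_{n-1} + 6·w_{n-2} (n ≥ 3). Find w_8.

Compute successive terms:
w_3 = 27, w_4 = 75, w_5 = 387, w_6 = 1611, w_7 = 7155, w_8 = 31131.

31131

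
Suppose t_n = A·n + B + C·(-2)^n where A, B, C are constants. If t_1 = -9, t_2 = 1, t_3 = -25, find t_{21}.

Write the equations: A + B - 2C = -9; 2A + B + 4C = 1; 3A + B - 8C = -25.
Subtracting the first from the second: A + 6C = 10.
Subtracting the second from the third: A - 12C = -26.
Solving: C = 2, A = -2, then B = -3.
Hence t_{21} = -2·21 + (-3) + 2·(-2097152) = -4194349.

-4194349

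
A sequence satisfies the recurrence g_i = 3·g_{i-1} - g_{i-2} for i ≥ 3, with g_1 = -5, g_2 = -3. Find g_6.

-60

Step forward from the initial values:
g_3 = -4;  g_4 = -9;  g_5 = -23;  g_6 = -60.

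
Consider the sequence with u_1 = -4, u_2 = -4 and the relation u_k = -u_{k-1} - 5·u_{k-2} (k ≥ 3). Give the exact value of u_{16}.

-300164

u_3 = 24, u_4 = -4, u_5 = -116, …, u_{13} = 38524, u_{14} = 123196, u_{15} = -315816, u_{16} = -300164.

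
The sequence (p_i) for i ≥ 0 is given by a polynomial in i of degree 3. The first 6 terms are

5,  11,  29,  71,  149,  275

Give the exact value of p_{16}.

8261

1st diffs: 6, 18, 42, 78, 126.
2nd diffs: 12, 24, 36, 48.
3rd diffs: 12, 12, 12 (constant).
Newton forward-difference form: p_i = 5 + 6·C(i,1) + 12·C(i,2) + 12·C(i,3).
At i = 16: i = 16, so p_{16} = 5 + 96 + 1440 + 6720 = 8261.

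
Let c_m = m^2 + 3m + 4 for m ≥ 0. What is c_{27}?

814

c_{27} = 1·27^2 + 3·27 + 4 = 814.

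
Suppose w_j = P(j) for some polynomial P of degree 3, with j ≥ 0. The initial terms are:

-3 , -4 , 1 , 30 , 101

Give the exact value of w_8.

1165

1st diffs: -1, 5, 29, 71.
2nd diffs: 6, 24, 42.
3rd diffs: 18, 18 (constant).
Newton forward-difference form: w_j = -3 + (-1)·C(j,1) + 6·C(j,2) + 18·C(j,3).
At j = 8: j = 8, so w_8 = -3 - 8 + 168 + 1008 = 1165.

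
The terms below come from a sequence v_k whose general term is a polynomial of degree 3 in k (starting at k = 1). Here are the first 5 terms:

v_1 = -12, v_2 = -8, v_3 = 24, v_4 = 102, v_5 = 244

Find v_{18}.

16104

1st diffs: 4, 32, 78, 142.
2nd diffs: 28, 46, 64.
3rd diffs: 18, 18 (constant).
Newton forward-difference form: v_k = -12 + 4·C(k-1,1) + 28·C(k-1,2) + 18·C(k-1,3).
At k = 18: k-1 = 17, so v_{18} = -12 + 68 + 3808 + 12240 = 16104.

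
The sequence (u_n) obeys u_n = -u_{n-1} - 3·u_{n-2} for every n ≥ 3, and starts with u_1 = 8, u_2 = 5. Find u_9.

-137

Compute successive terms:
u_3 = -29  u_4 = 14  u_5 = 73  u_6 = -115  u_7 = -104  u_8 = 449  u_9 = -137.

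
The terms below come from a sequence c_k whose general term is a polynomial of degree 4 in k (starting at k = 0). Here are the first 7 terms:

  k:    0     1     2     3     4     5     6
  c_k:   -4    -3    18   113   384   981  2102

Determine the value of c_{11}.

25857

1st diffs: 1, 21, 95, 271, 597, 1121.
2nd diffs: 20, 74, 176, 326, 524.
3rd diffs: 54, 102, 150, 198.
4th diffs: 48, 48, 48 (constant).
Newton forward-difference form: c_k = -4 + 1·C(k,1) + 20·C(k,2) + 54·C(k,3) + 48·C(k,4).
At k = 11: k = 11, so c_{11} = -4 + 11 + 1100 + 8910 + 15840 = 25857.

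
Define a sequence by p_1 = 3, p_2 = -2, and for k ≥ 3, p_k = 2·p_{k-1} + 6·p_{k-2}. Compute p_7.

1352

Step forward from the initial values:
p_3 = 14;  p_4 = 16;  p_5 = 116;  p_6 = 328;  p_7 = 1352.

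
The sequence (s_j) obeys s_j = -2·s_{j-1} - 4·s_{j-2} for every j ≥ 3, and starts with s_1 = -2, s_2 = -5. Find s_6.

144

Step forward from the initial values:
s_3 = 18, s_4 = -16, s_5 = -40, s_6 = 144.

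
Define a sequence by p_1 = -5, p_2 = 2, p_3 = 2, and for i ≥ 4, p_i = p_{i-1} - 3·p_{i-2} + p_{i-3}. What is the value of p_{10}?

Compute successive terms:
p_4 = -9  p_5 = -13  p_6 = 16  p_7 = 46  p_8 = -15  p_9 = -137  p_{10} = -46.

-46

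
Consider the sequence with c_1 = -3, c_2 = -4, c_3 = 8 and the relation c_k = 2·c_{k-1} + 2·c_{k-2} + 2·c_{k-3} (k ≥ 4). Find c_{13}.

73104

Applying the relation repeatedly:
c_4 = 2; c_5 = 12; c_6 = 44; c_7 = 116; c_8 = 344; c_9 = 1008; c_{10} = 2936; c_{11} = 8576; c_{12} = 25040; c_{13} = 73104.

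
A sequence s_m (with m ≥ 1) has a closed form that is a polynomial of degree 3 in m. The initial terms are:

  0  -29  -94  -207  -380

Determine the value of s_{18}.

1st diffs: -29, -65, -113, -173.
2nd diffs: -36, -48, -60.
3rd diffs: -12, -12 (constant).
Newton forward-difference form: s_m = (-29)·C(m-1,1) + (-36)·C(m-1,2) + (-12)·C(m-1,3).
At m = 18: m-1 = 17, so s_{18} = -493 - 4896 - 8160 = -13549.

-13549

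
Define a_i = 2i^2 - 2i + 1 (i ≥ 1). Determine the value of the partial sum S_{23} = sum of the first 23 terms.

8119

Over i = 1..23: Σi = 276, Σi² = 4324.
Total = (2)·4324 + (-2)·276 + (1)·23 = 8119.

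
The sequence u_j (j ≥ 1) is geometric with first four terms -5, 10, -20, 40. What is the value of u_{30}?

2684354560

Common ratio r = -2.
u_j = (-5)·(-2)^(j-1).
u_{30} = (-5)·(-2)^29 = 2684354560.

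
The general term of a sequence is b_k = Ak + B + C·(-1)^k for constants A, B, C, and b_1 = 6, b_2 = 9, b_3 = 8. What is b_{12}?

19

The three given values yield: A + B - C = 6; 2A + B + C = 9; 3A + B - C = 8.
Subtracting the first from the second: A + 2C = 3.
Subtracting the second from the third: A - 2C = -1.
Solving: C = 1, A = 1, then B = 6.
Hence b_{12} = 1·12 + 6 + 1·1 = 19.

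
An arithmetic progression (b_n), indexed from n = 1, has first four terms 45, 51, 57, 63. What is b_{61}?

405

Common difference d = 6.
b_n = 45 + (n - 1)·6.
b_{61} = 45 + 60·6 = 405.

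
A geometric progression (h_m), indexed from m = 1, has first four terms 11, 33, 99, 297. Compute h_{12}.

1948617

Common ratio r = 3.
h_m = 11·3^(m-1).
h_{12} = 11·3^11 = 1948617.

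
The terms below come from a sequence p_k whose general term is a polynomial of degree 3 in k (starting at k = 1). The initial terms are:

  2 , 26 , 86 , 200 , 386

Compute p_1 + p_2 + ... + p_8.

1st diffs: 24, 60, 114, 186.
2nd diffs: 36, 54, 72.
3rd diffs: 18, 18 (constant).
Newton forward-difference form: p_k = 2 + 24·C(k-1,1) + 36·C(k-1,2) + 18·C(k-1,3).
Continuing: 662, 1046, 1556.
Summing k = 1..8 (8 terms) gives 3964.

3964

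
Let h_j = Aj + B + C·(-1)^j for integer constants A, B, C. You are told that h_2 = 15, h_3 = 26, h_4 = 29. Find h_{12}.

The three given values yield: 2A + B + C = 15; 3A + B - C = 26; 4A + B + C = 29.
Subtracting the first from the second: A - 2C = 11.
Subtracting the second from the third: A + 2C = 3.
Solving: C = -2, A = 7, then B = 3.
Hence h_{12} = 7·12 + 3 + (-2)·1 = 85.

85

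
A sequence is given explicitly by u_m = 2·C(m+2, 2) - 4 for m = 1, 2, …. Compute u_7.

C(9, 2) = 36, so u_7 = 68.

68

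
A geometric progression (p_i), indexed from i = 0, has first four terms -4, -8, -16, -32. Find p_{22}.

-16777216

Common ratio r = 2.
p_i = (-4)·2^(i-0).
p_{22} = (-4)·2^22 = -16777216.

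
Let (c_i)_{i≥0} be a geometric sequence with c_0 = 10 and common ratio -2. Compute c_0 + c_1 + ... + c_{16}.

c_i = 10·(-2)^(i-0).
S = 10·((-2)^17 - 1)/(-2 - 1) = 10·(-131072 - 1)/(-3) = 436910.

436910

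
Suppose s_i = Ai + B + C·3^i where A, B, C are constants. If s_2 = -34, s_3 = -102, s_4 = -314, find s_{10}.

-236162

Write the equations: 2A + B + 9C = -34; 3A + B + 27C = -102; 4A + B + 81C = -314.
Subtracting the first from the second: A + 18C = -68.
Subtracting the second from the third: A + 54C = -212.
Solving: C = -4, A = 4, then B = -6.
Hence s_{10} = 4·10 + (-6) + (-4)·59049 = -236162.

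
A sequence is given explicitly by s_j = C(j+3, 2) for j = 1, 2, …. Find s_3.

C(6, 2) = 15, so s_3 = 15.

15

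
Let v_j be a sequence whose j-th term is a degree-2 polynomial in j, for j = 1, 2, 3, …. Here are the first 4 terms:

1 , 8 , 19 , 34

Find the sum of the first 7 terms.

1st diffs: 7, 11, 15.
2nd diffs: 4, 4 (constant).
Newton forward-difference form: v_j = 1 + 7·C(j-1,1) + 4·C(j-1,2).
Continuing: 53, 76, 103.
Summing j = 1..7 (7 terms) gives 294.

294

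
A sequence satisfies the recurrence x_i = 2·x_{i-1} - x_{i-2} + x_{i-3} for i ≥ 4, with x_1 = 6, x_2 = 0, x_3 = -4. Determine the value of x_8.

Compute successive terms:
x_4 = -2;  x_5 = 0;  x_6 = -2;  x_7 = -6;  x_8 = -10.

-10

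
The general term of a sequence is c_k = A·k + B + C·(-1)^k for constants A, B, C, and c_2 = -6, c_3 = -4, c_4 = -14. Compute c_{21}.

-76

Plug in k = 2, 3, 4: 2A + B + C = -6; 3A + B - C = -4; 4A + B + C = -14.
Subtracting the first from the second: A - 2C = 2.
Subtracting the second from the third: A + 2C = -10.
Solving: C = -3, A = -4, then B = 5.
So c_k = -4·k + 5 + (-3)·(-1)^k; at k=21 this is -76.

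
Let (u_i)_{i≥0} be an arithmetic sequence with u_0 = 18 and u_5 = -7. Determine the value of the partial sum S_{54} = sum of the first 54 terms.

Common difference d = (-7 - 18) / (5 - 0) = -5.
u_i = 18 + (i - 0)·(-5).
u_{53} = -247; S = 54·(18 + (-247))/2 = -6183.

-6183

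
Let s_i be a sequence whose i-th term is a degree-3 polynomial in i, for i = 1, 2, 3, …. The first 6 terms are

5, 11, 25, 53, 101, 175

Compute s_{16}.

1st diffs: 6, 14, 28, 48, 74.
2nd diffs: 8, 14, 20, 26.
3rd diffs: 6, 6, 6 (constant).
Newton forward-difference form: s_i = 5 + 6·C(i-1,1) + 8·C(i-1,2) + 6·C(i-1,3).
At i = 16: i-1 = 15, so s_{16} = 5 + 90 + 840 + 2730 = 3665.

3665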